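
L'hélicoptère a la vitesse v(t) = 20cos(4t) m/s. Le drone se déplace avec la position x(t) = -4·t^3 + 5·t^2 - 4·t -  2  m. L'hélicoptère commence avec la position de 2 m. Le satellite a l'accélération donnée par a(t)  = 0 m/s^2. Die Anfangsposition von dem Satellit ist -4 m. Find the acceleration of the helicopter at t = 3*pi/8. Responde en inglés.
We must differentiate our velocity equation v(t) = 20·cos(4·t) 1 time. Differentiating velocity, we get acceleration: a(t) = -80·sin(4·t). Using a(t) = -80·sin(4·t) and substituting t = 3*pi/8, we find a = 80.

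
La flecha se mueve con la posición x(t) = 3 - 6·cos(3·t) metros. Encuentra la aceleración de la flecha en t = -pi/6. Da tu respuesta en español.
Debemos derivar nuestra ecuación de la posición x(t) = 3 - 6·cos(3·t) 2 veces. La derivada de la posición da la velocidad: v(t) = 18·sin(3·t). La derivada de la velocidad da la aceleración: a(t) = 54·cos(3·t). Tenemos la aceleración a(t) = 54·cos(3·t). Sustituyendo t = -pi/6: a(-pi/6) = 0.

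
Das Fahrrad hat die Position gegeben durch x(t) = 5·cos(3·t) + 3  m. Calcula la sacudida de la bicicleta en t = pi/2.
Debemos derivar nuestra ecuación de la posición x(t) = 5·cos(3·t) + 3 3 veces. Derivando la posición, obtenemos la velocidad: v(t) = -15·sin(3·t). Derivando la velocidad, obtenemos la aceleración: a(t) = -45·cos(3·t). La derivada de la aceleración da la sacudida: j(t) = 135·sin(3·t). Usando j(t) = 135·sin(3·t) y sustituyendo t = pi/2, encontramos j = -135.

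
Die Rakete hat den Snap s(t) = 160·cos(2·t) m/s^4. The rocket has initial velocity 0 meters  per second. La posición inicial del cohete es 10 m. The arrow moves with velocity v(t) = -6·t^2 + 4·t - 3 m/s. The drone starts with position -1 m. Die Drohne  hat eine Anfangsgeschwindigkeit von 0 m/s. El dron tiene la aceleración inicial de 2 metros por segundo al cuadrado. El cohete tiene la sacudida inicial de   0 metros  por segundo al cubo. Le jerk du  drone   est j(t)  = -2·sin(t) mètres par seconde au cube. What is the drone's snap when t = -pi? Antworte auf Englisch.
We must differentiate our jerk equation j(t) = -2·sin(t) 1 time. Differentiating jerk, we get snap: s(t) = -2·cos(t). Using s(t) = -2·cos(t) and substituting t = -pi, we find s = 2.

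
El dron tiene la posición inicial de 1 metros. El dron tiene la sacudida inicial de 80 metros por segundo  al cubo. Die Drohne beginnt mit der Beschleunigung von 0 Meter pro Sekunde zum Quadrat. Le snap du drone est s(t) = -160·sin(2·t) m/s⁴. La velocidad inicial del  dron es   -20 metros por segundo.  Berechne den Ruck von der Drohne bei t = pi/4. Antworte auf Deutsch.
Ausgehend von dem Snap s(t) = -160·sin(2·t), nehmen wir 1 Stammfunktion. Mit ∫s(t)dt und Anwendung von j(0) = 80, finden wir j(t) = 80·cos(2·t). Aus der Gleichung für den Ruck j(t) = 80·cos(2·t), setzen wir t = pi/4 ein und erhalten j = 0.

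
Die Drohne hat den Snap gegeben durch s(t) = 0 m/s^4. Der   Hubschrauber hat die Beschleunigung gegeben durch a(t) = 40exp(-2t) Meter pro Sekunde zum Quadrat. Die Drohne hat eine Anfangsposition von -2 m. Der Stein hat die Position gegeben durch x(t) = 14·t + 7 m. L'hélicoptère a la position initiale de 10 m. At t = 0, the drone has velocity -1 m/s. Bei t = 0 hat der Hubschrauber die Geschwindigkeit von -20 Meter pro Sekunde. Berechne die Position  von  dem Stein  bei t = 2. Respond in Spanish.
Usando x(t) = 14·t + 7 y sustituyendo t = 2, encontramos x = 35.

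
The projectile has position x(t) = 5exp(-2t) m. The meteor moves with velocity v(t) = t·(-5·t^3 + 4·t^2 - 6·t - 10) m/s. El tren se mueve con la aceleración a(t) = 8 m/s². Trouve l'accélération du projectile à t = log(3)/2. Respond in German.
Wir müssen unsere Gleichung für die Position x(t) = 5·exp(-2·t) 2-mal ableiten. Mit d/dt von x(t) finden wir v(t) = -10·exp(-2·t). Die Ableitung von der Geschwindigkeit ergibt die Beschleunigung: a(t) = 20·exp(-2·t). Wir haben die Beschleunigung a(t) = 20·exp(-2·t). Durch Einsetzen von t = log(3)/2: a(log(3)/2) = 20/3.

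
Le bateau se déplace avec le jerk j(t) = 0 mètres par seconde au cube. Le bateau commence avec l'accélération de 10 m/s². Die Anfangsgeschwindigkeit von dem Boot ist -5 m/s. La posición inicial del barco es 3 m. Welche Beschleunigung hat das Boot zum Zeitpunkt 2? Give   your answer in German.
Wir müssen unsere Gleichung für den Ruck j(t) = 0 1-mal integrieren. Durch Integration von dem Ruck und Verwendung der Anfangsbedingung a(0) = 10, erhalten wir a(t) = 10. Mit a(t) = 10 und Einsetzen von t = 2, finden wir a = 10.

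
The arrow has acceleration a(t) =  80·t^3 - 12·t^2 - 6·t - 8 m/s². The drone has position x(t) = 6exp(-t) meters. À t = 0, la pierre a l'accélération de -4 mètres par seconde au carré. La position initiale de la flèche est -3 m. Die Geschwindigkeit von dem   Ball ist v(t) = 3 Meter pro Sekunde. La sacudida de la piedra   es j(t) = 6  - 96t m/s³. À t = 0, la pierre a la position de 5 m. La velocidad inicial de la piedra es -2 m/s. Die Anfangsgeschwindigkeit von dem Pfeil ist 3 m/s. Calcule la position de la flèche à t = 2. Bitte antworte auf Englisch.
To find the answer, we compute 2 antiderivatives of a(t) = 80·t^3 - 12·t^2 - 6·t - 8. Integrating acceleration and using the initial condition v(0) = 3, we get v(t) = 20·t^4 - 4·t^3 - 3·t^2 - 8·t + 3. Taking ∫v(t)dt and applying x(0) = -3, we find x(t) = 4·t^5 - t^4 - t^3 - 4·t^2 + 3·t - 3. From the given position equation x(t) = 4·t^5 - t^4 - t^3 - 4·t^2 + 3·t - 3, we substitute t = 2 to get x = 91.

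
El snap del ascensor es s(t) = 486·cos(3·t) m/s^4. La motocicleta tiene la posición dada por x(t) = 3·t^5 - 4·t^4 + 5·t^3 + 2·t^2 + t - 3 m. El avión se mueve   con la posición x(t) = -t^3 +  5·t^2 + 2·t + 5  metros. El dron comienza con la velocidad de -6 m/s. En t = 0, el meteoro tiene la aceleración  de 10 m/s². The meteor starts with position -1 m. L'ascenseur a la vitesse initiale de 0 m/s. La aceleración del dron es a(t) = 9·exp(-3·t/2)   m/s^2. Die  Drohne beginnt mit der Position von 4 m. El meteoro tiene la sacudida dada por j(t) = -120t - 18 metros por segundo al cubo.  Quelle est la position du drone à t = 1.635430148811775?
En partant de l'accélération a(t) = 9·exp(-3·t/2), nous prenons 2 intégrales. La primitive de l'accélération est la vitesse. En utilisant v(0) = -6, nous obtenons v(t) = -6·exp(-3·t/2). L'intégrale de la vitesse est la position. En utilisant x(0) = 4, nous obtenons x(t) = 4·exp(-3·t/2). Nous avons la position x(t) = 4·exp(-3·t/2). En substituant t = 1.635430148811775: x(1.635430148811775) = 0.344090401148133.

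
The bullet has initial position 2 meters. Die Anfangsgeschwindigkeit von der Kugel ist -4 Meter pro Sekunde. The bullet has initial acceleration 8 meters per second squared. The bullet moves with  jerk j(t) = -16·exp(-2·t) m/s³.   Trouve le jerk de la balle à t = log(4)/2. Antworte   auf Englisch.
From the given jerk equation j(t) = -16·exp(-2·t), we substitute t = log(4)/2 to get j = -4.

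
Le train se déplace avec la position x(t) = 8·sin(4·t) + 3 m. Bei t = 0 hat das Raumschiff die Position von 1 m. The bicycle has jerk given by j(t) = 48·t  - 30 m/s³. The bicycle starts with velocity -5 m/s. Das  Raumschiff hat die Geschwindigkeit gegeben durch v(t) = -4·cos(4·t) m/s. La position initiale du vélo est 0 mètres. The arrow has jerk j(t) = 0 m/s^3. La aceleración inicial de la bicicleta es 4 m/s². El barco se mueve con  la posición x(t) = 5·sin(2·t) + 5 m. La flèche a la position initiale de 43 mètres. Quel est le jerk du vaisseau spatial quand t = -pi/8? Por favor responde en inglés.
To solve this, we need to take 2 derivatives of our velocity equation v(t) = -4·cos(4·t). Taking d/dt of v(t), we find a(t) = 16·sin(4·t). Differentiating acceleration, we get jerk: j(t) = 64·cos(4·t). Using j(t) = 64·cos(4·t) and substituting t = -pi/8, we find j = 0.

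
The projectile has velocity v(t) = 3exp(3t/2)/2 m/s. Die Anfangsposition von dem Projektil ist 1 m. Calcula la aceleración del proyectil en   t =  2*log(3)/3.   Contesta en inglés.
To solve this, we need to take 1 derivative of our velocity equation v(t) = 3·exp(3·t/2)/2. Differentiating velocity, we get acceleration: a(t) = 9·exp(3·t/2)/4. Using a(t) = 9·exp(3·t/2)/4 and substituting t = 2*log(3)/3, we find a = 27/4.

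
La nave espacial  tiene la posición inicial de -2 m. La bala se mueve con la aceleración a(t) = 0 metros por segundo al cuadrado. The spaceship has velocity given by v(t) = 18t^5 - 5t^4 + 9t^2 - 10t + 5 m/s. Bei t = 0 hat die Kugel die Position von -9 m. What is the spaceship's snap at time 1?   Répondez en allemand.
Ausgehend von der Geschwindigkeit v(t) = 18·t^5 - 5·t^4 + 9·t^2 - 10·t + 5, nehmen wir 3 Ableitungen. Die Ableitung von der Geschwindigkeit ergibt die Beschleunigung: a(t) = 90·t^4 - 20·t^3 + 18·t - 10. Durch Ableiten von der Beschleunigung erhalten wir den Ruck: j(t) = 360·t^3 - 60·t^2 + 18. Mit d/dt von j(t) finden wir s(t) = 1080·t^2 - 120·t. Wir haben den Snap s(t) = 1080·t^2 - 120·t. Durch Einsetzen von t = 1: s(1) = 960.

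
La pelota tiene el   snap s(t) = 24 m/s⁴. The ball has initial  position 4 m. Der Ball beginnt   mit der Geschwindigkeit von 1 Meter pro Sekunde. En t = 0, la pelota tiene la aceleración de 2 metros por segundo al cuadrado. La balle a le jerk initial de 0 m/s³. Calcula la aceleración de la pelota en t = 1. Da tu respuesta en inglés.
Starting from snap s(t) = 24, we take 2 integrals. Taking ∫s(t)dt and applying j(0) = 0, we find j(t) = 24·t. Finding the antiderivative of j(t) and using a(0) = 2: a(t) = 12·t^2 + 2. We have acceleration a(t) = 12·t^2 + 2. Substituting t = 1: a(1) = 14.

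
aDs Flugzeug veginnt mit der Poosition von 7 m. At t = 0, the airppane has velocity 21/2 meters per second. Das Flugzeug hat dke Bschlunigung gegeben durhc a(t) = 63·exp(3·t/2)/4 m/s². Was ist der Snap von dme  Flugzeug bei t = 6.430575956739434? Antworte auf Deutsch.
Um dies zu lösen, müssen wir 2 Ableitungen unserer Gleichung für die Beschleunigung a(t) = 63·exp(3·t/2)/4 nehmen. Mit d/dt von a(t) finden wir j(t) = 189·exp(3·t/2)/8. Mit d/dt von j(t) finden wir s(t) = 567·exp(3·t/2)/16. Aus der Gleichung für den Snap s(t) = 567·exp(3·t/2)/16, setzen wir t = 6.430575956739434 ein und erhalten s = 547783.007938116.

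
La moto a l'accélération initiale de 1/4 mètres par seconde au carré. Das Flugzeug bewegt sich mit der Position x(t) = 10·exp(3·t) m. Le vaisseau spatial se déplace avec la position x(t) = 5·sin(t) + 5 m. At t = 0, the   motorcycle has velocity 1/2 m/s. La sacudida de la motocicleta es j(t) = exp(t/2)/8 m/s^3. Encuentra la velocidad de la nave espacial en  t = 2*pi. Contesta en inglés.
To solve this, we need to take 1 derivative of our position equation x(t) = 5·sin(t) + 5. Differentiating position, we get velocity: v(t) = 5·cos(t). From the given velocity equation v(t) = 5·cos(t), we substitute t = 2*pi to get v = 5.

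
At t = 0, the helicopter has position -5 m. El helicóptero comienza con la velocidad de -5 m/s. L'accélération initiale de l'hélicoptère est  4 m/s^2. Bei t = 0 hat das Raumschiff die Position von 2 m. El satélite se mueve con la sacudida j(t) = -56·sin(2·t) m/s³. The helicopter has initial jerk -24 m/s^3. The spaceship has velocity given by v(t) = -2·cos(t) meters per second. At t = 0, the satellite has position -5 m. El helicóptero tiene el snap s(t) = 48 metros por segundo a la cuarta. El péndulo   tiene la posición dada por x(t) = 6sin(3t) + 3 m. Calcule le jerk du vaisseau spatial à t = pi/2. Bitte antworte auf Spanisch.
Para resolver esto, necesitamos tomar 2 derivadas de nuestra ecuación de la velocidad v(t) = -2·cos(t). Tomando d/dt de v(t), encontramos a(t) = 2·sin(t). La derivada de la aceleración da la sacudida: j(t) = 2·cos(t). Usando j(t) = 2·cos(t) y sustituyendo t = pi/2, encontramos j = 0.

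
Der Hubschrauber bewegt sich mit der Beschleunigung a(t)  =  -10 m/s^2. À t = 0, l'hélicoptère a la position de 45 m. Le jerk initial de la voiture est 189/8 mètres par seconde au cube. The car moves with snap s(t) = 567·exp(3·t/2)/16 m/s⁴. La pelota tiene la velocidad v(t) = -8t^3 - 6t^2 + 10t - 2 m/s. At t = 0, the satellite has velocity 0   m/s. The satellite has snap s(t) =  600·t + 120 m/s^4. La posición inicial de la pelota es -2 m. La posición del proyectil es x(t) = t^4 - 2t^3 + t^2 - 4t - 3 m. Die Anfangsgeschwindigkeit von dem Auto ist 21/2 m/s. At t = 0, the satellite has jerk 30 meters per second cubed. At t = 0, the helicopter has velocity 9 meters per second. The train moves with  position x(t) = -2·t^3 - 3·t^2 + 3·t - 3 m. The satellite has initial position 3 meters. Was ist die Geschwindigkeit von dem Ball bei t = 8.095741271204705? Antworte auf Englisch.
We have velocity v(t) = -8·t^3 - 6·t^2 + 10·t - 2. Substituting t = 8.095741271204705: v(8.095741271204705) = -4559.11430812981.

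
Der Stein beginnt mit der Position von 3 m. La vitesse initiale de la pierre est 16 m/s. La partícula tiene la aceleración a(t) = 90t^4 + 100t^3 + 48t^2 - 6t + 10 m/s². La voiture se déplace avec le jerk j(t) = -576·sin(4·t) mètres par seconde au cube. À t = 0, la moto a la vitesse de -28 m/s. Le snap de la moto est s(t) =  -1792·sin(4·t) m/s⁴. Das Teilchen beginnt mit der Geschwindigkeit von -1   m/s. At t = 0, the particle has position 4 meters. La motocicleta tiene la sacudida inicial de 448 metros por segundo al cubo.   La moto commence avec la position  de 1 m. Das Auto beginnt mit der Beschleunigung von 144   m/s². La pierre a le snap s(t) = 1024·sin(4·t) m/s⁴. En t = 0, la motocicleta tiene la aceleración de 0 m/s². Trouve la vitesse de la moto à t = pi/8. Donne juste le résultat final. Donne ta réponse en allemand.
Bei t = pi/8, v = 0.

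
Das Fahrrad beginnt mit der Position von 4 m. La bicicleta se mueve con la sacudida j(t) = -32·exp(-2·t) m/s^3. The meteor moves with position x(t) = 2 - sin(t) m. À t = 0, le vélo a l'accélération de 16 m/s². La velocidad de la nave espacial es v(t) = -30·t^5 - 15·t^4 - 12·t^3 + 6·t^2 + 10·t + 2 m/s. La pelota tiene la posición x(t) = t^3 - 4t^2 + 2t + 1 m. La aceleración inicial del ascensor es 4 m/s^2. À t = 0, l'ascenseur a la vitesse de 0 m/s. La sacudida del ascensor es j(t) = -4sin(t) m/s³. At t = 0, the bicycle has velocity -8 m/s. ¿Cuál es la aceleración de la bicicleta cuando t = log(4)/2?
Debemos encontrar la antiderivada de nuestra ecuación de la sacudida j(t) = -32·exp(-2·t) 1 vez. La integral de la sacudida, con a(0) = 16, da la aceleración: a(t) = 16·exp(-2·t). Usando a(t) = 16·exp(-2·t) y sustituyendo t = log(4)/2, encontramos a = 4.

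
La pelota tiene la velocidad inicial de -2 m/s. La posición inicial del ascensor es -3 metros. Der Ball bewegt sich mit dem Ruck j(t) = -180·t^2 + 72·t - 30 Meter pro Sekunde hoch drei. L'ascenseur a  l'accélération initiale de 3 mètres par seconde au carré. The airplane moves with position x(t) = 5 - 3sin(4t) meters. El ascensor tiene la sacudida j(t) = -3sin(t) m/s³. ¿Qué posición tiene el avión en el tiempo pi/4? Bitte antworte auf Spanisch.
De la ecuación de la posición x(t) = 5 - 3·sin(4·t), sustituimos t = pi/4 para obtener x = 5.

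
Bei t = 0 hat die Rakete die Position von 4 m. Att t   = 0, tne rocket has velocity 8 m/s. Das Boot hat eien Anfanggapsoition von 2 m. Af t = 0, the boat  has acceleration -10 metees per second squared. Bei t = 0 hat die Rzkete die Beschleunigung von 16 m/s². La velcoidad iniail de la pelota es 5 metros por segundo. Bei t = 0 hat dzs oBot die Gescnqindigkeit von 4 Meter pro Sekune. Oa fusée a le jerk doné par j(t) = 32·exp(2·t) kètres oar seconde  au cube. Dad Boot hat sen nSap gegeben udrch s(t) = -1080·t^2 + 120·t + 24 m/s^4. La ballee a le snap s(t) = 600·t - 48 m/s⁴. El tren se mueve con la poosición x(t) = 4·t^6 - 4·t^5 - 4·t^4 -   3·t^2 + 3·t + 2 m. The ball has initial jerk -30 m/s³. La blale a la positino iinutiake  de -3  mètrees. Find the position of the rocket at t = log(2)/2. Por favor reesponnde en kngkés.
To solve this, we need to take 3 antiderivatives of our jerk equation j(t) = 32·exp(2·t). The antiderivative of jerk is acceleration. Using a(0) = 16, we get a(t) = 16·exp(2·t). The integral of acceleration is velocity. Using v(0) = 8, we get v(t) = 8·exp(2·t). The antiderivative of velocity is position. Using x(0) = 4, we get x(t) = 4·exp(2·t). Using x(t) = 4·exp(2·t) and substituting t = log(2)/2, we find x = 8.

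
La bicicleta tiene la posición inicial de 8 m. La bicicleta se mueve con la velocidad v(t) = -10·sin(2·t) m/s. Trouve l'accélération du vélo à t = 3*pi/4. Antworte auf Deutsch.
Ausgehend von der Geschwindigkeit v(t) = -10·sin(2·t), nehmen wir 1 Ableitung. Durch Ableiten von der Geschwindigkeit erhalten wir die Beschleunigung: a(t) = -20·cos(2·t). Wir haben die Beschleunigung a(t) = -20·cos(2·t). Durch Einsetzen von t = 3*pi/4: a(3*pi/4) = 0.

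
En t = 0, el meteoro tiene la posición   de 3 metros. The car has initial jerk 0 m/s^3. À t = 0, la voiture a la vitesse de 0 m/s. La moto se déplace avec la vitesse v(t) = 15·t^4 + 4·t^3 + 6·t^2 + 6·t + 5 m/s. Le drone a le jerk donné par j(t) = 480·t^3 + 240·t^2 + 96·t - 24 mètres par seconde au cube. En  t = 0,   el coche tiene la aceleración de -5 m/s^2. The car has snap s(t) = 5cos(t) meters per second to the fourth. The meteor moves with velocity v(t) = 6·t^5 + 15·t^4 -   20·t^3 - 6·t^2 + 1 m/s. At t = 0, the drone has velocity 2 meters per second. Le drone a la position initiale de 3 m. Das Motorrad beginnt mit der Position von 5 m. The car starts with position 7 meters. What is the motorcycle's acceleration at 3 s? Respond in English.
We must differentiate our velocity equation v(t) = 15·t^4 + 4·t^3 + 6·t^2 + 6·t + 5 1 time. The derivative of velocity gives acceleration: a(t) = 60·t^3 + 12·t^2 + 12·t + 6. From the given acceleration equation a(t) = 60·t^3 + 12·t^2 + 12·t + 6, we substitute t = 3 to get a = 1770.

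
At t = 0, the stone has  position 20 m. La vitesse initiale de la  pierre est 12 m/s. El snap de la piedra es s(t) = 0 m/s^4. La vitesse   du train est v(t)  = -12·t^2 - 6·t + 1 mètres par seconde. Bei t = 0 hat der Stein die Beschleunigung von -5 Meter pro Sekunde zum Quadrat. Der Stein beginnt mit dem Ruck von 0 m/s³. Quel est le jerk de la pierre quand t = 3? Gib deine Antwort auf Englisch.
To solve this, we need to take 1 integral of our snap equation s(t) = 0. The antiderivative of snap is jerk. Using j(0) = 0, we get j(t) = 0. Using j(t) = 0 and substituting t = 3, we find j = 0.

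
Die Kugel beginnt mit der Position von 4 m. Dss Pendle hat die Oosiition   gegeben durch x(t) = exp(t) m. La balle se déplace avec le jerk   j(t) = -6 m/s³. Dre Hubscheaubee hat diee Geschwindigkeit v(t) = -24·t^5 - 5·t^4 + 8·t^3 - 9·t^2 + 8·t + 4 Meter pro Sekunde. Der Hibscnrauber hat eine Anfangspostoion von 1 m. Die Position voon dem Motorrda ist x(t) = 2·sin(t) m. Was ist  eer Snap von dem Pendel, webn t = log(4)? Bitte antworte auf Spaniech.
Para resolver esto, necesitamos tomar 4 derivadas de nuestra ecuación de la posición x(t) = exp(t). Tomando d/dt de x(t), encontramos v(t) = exp(t). Tomando d/dt de v(t), encontramos a(t) = exp(t). Derivando la aceleración, obtenemos la sacudida: j(t) = exp(t). Tomando d/dt de j(t), encontramos s(t) = exp(t). Tenemos el snap s(t) = exp(t). Sustituyendo t = log(4): s(log(4)) = 4.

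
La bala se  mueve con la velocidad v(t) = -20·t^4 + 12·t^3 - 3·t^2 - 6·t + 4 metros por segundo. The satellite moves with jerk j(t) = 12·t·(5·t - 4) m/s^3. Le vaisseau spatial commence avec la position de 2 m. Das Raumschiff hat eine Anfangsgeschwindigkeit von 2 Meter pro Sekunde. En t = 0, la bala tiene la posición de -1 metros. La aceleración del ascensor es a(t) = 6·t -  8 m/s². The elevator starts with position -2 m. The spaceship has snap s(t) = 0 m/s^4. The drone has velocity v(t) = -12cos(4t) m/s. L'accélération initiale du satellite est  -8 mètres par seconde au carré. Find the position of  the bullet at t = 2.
We need to integrate our velocity equation v(t) = -20·t^4 + 12·t^3 - 3·t^2 - 6·t + 4 1 time. Finding the antiderivative of v(t) and using x(0) = -1: x(t) = -4·t^5 + 3·t^4 - t^3 - 3·t^2 + 4·t - 1. We have position x(t) = -4·t^5 + 3·t^4 - t^3 - 3·t^2 + 4·t - 1. Substituting t = 2: x(2) = -93.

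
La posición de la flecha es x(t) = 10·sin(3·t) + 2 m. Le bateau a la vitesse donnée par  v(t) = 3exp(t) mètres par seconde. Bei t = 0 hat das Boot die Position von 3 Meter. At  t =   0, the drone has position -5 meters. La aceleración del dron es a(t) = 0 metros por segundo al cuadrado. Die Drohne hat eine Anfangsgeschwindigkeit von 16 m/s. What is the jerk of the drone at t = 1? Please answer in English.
To solve this, we need to take 1 derivative of our acceleration equation a(t) = 0. Differentiating acceleration, we get jerk: j(t) = 0. From the given jerk equation j(t) = 0, we substitute t = 1 to get j = 0.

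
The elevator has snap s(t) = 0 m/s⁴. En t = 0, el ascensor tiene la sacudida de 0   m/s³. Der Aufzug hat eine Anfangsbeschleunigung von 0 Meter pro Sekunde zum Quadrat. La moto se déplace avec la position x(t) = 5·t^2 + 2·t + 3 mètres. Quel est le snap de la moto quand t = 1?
En partant de la position x(t) = 5·t^2 + 2·t + 3, nous prenons 4 dérivées. En dérivant la position, nous obtenons la vitesse: v(t) = 10·t + 2. La dérivée de la vitesse donne l'accélération: a(t) = 10. La dérivée de l'accélération donne le jerk: j(t) = 0. En dérivant le jerk, nous obtenons le snap: s(t) = 0. Nous avons le snap s(t) = 0. En substituant t = 1: s(1) = 0.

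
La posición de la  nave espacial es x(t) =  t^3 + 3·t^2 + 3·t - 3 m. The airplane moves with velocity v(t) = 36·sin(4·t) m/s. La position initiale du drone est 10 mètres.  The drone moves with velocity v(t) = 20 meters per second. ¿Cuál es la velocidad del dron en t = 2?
Usando v(t) = 20 y sustituyendo t = 2, encontramos v = 20.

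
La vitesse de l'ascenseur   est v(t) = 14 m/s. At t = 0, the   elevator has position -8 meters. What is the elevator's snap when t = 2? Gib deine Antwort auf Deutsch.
Um dies zu lösen, müssen wir 3 Ableitungen unserer Gleichung für die Geschwindigkeit v(t) = 14 nehmen. Mit d/dt von v(t) finden wir a(t) = 0. Durch Ableiten von der Beschleunigung erhalten wir den Ruck: j(t) = 0. Durch Ableiten von dem Ruck erhalten wir den Snap: s(t) = 0. Wir haben den Snap s(t) = 0. Durch Einsetzen von t = 2: s(2) = 0.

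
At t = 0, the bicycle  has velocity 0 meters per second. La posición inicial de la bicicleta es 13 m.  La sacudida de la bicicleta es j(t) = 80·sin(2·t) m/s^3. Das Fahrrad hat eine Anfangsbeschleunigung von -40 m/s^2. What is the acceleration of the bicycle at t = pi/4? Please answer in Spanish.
Para resolver esto, necesitamos tomar 1 integral de nuestra ecuación de la sacudida j(t) = 80·sin(2·t). La antiderivada de la sacudida, con a(0) = -40, da la aceleración: a(t) = -40·cos(2·t). Tenemos la aceleración a(t) = -40·cos(2·t). Sustituyendo t = pi/4: a(pi/4) = 0.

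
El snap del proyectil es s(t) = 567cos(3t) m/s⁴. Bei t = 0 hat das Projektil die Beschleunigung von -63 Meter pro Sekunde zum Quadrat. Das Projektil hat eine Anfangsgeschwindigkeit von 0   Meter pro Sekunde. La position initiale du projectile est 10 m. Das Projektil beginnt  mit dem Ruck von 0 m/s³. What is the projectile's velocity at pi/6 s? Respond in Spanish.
Necesitamos integrar nuestra ecuación del snap s(t) = 567·cos(3·t) 3 veces. La antiderivada del snap es la sacudida. Usando j(0) = 0, obtenemos j(t) = 189·sin(3·t). Tomando ∫j(t)dt y aplicando a(0) = -63, encontramos a(t) = -63·cos(3·t). La antiderivada de la aceleración es la velocidad. Usando v(0) = 0, obtenemos v(t) = -21·sin(3·t). Usando v(t) = -21·sin(3·t) y sustituyendo t = pi/6, encontramos v = -21.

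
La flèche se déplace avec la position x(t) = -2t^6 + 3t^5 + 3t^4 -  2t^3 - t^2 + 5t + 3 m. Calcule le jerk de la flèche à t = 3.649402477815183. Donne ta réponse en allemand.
Wir müssen unsere Gleichung für die Position x(t) = -2·t^6 + 3·t^5 + 3·t^4 - 2·t^3 - t^2 + 5·t + 3 3-mal ableiten. Die Ableitung von der Position ergibt die Geschwindigkeit: v(t) = -12·t^5 + 15·t^4 + 12·t^3 - 6·t^2 - 2·t + 5. Die Ableitung von der Geschwindigkeit ergibt die Beschleunigung: a(t) = -60·t^4 + 60·t^3 + 36·t^2 - 12·t - 2. Mit d/dt von a(t) finden wir j(t) = -240·t^3 + 180·t^2 + 72·t - 12. Wir haben den Ruck j(t) = -240·t^3 + 180·t^2 + 72·t - 12. Durch Einsetzen von t = 3.649402477815183: j(3.649402477815183) = -9016.75748741195.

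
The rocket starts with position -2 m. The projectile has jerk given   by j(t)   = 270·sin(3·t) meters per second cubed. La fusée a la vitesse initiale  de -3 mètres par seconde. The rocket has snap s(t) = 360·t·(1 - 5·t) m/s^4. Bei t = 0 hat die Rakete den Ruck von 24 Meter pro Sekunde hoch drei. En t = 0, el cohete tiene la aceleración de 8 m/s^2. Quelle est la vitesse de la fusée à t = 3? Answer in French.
Nous devons intégrer notre équation du snap s(t) = 360·t·(1 - 5·t) 3 fois. La primitive du snap est le jerk. En utilisant j(0) = 24, nous obtenons j(t) = -600·t^3 + 180·t^2 + 24. La primitive du jerk, avec a(0) = 8, donne l'accélération: a(t) = -150·t^4 + 60·t^3 + 24·t + 8. En prenant ∫a(t)dt et en appliquant v(0) = -3, nous trouvons v(t) = -30·t^5 + 15·t^4 + 12·t^2 + 8·t - 3. De l'équation de la vitesse v(t) = -30·t^5 + 15·t^4 + 12·t^2 + 8·t - 3, nous substituons t = 3 pour obtenir v = -5946.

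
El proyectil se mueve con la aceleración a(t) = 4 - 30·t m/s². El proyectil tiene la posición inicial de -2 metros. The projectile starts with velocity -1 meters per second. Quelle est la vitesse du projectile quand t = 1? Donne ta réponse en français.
Pour résoudre ceci, nous devons prendre 1 intégrale de notre équation de l'accélération a(t) = 4 - 30·t. En intégrant l'accélération et en utilisant la condition initiale v(0) = -1, nous obtenons v(t) = -15·t^2 + 4·t - 1. En utilisant v(t) = -15·t^2 + 4·t - 1 et en substituant t = 1, nous trouvons v = -12.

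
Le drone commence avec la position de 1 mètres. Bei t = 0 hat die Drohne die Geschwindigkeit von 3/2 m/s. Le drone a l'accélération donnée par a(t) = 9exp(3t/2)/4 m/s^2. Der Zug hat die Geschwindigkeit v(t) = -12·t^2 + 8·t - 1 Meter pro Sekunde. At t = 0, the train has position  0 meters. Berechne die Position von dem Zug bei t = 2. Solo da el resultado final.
Bei t = 2, x = -18.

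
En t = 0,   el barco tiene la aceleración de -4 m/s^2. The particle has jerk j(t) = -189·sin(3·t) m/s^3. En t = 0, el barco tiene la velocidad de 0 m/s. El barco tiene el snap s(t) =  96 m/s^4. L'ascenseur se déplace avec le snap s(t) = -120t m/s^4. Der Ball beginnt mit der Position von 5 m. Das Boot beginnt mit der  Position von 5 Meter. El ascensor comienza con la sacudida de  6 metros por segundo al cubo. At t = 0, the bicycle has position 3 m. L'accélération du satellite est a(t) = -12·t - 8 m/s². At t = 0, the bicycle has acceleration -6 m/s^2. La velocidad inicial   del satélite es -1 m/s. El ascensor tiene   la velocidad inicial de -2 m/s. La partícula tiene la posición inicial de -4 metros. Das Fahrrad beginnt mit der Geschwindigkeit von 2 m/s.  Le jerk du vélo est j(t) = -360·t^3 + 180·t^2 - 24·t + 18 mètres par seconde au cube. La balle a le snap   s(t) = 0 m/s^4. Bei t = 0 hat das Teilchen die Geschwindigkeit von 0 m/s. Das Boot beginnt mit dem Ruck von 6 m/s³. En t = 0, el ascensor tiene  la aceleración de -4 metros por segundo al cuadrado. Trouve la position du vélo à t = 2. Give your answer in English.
To find the answer, we compute 3 integrals of j(t) = -360·t^3 + 180·t^2 - 24·t + 18. The antiderivative of jerk, with a(0) = -6, gives acceleration: a(t) = -90·t^4 + 60·t^3 - 12·t^2 + 18·t - 6. Integrating acceleration and using the initial condition v(0) = 2, we get v(t) = -18·t^5 + 15·t^4 - 4·t^3 + 9·t^2 - 6·t + 2. Taking ∫v(t)dt and applying x(0) = 3, we find x(t) = -3·t^6 + 3·t^5 - t^4 + 3·t^3 - 3·t^2 + 2·t + 3. From the given position equation x(t) = -3·t^6 + 3·t^5 - t^4 + 3·t^3 - 3·t^2 + 2·t + 3, we substitute t = 2 to get x = -93.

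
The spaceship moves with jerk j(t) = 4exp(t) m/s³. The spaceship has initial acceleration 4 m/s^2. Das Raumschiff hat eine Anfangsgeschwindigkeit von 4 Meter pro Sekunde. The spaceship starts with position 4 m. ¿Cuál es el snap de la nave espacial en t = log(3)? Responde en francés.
Pour résoudre ceci, nous devons prendre 1 dérivée de notre équation du jerk j(t) = 4·exp(t). En prenant d/dt de j(t), nous trouvons s(t) = 4·exp(t). En utilisant s(t) = 4·exp(t) et en substituant t = log(3), nous trouvons s = 12.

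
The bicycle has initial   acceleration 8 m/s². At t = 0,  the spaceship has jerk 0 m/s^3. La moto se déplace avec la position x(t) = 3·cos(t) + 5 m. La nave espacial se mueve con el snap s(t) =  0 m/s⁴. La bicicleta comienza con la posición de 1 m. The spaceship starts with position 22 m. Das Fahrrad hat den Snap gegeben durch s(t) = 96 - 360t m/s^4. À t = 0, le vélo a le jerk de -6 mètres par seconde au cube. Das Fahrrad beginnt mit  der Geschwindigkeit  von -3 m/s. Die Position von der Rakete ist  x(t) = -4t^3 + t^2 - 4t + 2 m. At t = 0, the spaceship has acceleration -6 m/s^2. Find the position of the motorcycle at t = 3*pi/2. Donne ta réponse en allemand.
Aus der Gleichung für die Position x(t) = 3·cos(t) + 5, setzen wir t = 3*pi/2 ein und erhalten x = 5.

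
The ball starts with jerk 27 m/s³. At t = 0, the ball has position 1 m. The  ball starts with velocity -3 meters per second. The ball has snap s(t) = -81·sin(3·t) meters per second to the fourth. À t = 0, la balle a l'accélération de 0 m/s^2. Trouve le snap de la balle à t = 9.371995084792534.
Nous avons le snap s(t) = -81·sin(3·t). En substituant t = 9.371995084792534: s(9.371995084792534) = -12.7727045554042.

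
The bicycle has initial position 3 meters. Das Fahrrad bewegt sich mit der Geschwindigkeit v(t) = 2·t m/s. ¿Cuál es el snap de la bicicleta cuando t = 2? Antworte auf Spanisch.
Debemos derivar nuestra ecuación de la velocidad v(t) = 2·t 3 veces. Derivando la velocidad, obtenemos la aceleración: a(t) = 2. La derivada de la aceleración da la sacudida: j(t) = 0. La derivada de la sacudida da el snap: s(t) = 0. Usando s(t) = 0 y sustituyendo t = 2, encontramos s = 0.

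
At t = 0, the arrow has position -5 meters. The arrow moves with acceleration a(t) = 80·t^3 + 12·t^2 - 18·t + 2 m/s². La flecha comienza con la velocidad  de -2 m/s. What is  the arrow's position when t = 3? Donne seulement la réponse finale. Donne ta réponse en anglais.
At t = 3, x = 970.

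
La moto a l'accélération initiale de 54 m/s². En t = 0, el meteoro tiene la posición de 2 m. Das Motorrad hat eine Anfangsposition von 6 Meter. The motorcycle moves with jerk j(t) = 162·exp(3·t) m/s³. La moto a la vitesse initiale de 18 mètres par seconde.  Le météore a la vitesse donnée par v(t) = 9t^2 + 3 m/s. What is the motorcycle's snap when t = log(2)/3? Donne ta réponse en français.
Pour résoudre ceci, nous devons prendre 1 dérivée de notre équation du jerk j(t) = 162·exp(3·t). La dérivée du jerk donne le snap: s(t) = 486·exp(3·t). De l'équation du snap s(t) = 486·exp(3·t), nous substituons t = log(2)/3 pour obtenir s = 972.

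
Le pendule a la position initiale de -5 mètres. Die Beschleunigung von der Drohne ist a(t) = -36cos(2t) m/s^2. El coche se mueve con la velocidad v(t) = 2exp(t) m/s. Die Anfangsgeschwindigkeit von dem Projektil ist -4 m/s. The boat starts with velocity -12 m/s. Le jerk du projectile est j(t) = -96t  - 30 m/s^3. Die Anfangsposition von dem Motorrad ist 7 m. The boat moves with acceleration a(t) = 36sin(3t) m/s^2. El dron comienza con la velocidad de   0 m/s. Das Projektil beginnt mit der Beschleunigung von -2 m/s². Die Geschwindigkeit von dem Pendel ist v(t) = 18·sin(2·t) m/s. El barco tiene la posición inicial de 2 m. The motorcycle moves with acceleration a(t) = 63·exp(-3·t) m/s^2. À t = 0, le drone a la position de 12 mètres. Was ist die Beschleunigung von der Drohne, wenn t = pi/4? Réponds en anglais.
From the given acceleration equation a(t) = -36·cos(2·t), we substitute t = pi/4 to get a = 0.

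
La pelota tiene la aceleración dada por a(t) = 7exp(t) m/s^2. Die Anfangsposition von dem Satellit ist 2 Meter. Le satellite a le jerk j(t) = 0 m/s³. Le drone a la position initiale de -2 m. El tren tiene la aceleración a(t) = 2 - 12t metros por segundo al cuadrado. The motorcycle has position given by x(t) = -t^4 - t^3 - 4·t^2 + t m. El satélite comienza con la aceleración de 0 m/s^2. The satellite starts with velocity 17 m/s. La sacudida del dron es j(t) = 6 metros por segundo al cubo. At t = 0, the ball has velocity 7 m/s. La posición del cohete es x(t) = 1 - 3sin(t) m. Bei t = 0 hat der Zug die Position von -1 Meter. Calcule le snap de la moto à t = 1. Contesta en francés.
En partant de la position x(t) = -t^4 - t^3 - 4·t^2 + t, nous prenons 4 dérivées. La dérivée de la position donne la vitesse: v(t) = -4·t^3 - 3·t^2 - 8·t + 1. En prenant d/dt de v(t), nous trouvons a(t) = -12·t^2 - 6·t - 8. En prenant d/dt de a(t), nous trouvons j(t) = -24·t - 6. En dérivant le jerk, nous obtenons le snap: s(t) = -24. De l'équation du snap s(t) = -24, nous substituons t = 1 pour obtenir s = -24.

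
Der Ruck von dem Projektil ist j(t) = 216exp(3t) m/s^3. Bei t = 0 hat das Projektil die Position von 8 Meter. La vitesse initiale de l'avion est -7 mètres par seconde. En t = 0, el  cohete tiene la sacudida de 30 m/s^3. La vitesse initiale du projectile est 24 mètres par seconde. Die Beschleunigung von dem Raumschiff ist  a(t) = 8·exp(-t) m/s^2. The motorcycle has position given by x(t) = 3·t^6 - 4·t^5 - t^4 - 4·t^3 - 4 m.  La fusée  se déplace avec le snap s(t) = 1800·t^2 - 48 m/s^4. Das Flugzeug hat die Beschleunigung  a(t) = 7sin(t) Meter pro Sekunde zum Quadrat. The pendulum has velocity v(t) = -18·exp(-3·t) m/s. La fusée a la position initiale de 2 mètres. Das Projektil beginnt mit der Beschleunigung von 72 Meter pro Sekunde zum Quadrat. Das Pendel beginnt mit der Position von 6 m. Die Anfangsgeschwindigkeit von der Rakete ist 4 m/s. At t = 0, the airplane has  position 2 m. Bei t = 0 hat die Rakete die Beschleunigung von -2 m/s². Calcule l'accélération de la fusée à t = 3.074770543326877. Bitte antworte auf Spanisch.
Debemos encontrar la integral de nuestra ecuación del snap s(t) = 1800·t^2 - 48 2 veces. La antiderivada del snap es la sacudida. Usando j(0) = 30, obtenemos j(t) = 600·t^3 - 48·t + 30. Integrando la sacudida y usando la condición inicial a(0) = -2, obtenemos a(t) = 150·t^4 - 24·t^2 + 30·t - 2. De la ecuación de la aceleración a(t) = 150·t^4 - 24·t^2 + 30·t - 2, sustituimos t = 3.074770543326877 para obtener a = 13270.6660361804.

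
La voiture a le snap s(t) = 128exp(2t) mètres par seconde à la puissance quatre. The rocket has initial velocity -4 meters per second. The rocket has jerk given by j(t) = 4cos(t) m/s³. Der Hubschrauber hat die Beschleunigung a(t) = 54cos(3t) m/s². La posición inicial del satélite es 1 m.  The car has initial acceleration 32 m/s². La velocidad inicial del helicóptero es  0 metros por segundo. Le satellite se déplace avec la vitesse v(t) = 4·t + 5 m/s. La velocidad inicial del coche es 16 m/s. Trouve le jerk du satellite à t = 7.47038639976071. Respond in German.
Wir müssen unsere Gleichung für die Geschwindigkeit v(t) = 4·t + 5 2-mal ableiten. Durch Ableiten von der Geschwindigkeit erhalten wir die Beschleunigung: a(t) = 4. Durch Ableiten von der Beschleunigung erhalten wir den Ruck: j(t) = 0. Mit j(t) = 0 und Einsetzen von t = 7.47038639976071, finden wir j = 0.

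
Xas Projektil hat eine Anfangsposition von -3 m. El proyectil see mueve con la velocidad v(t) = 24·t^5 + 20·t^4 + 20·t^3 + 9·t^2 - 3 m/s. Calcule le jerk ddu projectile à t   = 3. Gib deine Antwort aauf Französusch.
Nous devons dériver notre équation de la vitesse v(t) = 24·t^5 + 20·t^4 + 20·t^3 + 9·t^2 - 3 2 fois. En prenant d/dt de v(t), nous trouvons a(t) = 120·t^4 + 80·t^3 + 60·t^2 + 18·t. En dérivant l'accélération, nous obtenons le jerk: j(t) = 480·t^3 + 240·t^2 + 120·t + 18. De l'équation du jerk j(t) = 480·t^3 + 240·t^2 + 120·t + 18, nous substituons t = 3 pour obtenir j = 15498.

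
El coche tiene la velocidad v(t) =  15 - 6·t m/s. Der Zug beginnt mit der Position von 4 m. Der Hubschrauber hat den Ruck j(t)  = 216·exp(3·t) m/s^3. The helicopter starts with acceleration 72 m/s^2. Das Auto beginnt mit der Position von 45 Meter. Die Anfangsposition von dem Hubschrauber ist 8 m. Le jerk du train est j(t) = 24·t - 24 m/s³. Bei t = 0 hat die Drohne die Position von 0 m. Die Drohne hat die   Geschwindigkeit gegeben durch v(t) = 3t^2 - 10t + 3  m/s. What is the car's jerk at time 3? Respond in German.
Ausgehend von der Geschwindigkeit v(t) = 15 - 6·t, nehmen wir 2 Ableitungen. Mit d/dt von v(t) finden wir a(t) = -6. Die Ableitung von der Beschleunigung ergibt den Ruck: j(t) = 0. Wir haben den Ruck j(t) = 0. Durch Einsetzen von t = 3: j(3) = 0.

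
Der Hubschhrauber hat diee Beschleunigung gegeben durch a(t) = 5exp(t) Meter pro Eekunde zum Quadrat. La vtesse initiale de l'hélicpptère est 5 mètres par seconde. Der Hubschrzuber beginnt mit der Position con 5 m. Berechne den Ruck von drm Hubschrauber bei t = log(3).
Wir müssen unsere Gleichung für die Beschleunigung a(t) = 5·exp(t) 1-mal ableiten. Durch Ableiten von der Beschleunigung erhalten wir den Ruck: j(t) = 5·exp(t). Mit j(t) = 5·exp(t) und Einsetzen von t = log(3), finden wir j = 15.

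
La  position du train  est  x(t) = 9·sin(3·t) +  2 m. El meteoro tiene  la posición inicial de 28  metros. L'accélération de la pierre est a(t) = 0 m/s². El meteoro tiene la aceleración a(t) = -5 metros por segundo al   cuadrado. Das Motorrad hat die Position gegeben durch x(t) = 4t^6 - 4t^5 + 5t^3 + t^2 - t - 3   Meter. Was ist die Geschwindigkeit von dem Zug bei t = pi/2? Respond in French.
Nous devons dériver notre équation de la position x(t) = 9·sin(3·t) + 2 1 fois. En dérivant la position, nous obtenons la vitesse: v(t) = 27·cos(3·t). De l'équation de la vitesse v(t) = 27·cos(3·t), nous substituons t = pi/2 pour obtenir v = 0.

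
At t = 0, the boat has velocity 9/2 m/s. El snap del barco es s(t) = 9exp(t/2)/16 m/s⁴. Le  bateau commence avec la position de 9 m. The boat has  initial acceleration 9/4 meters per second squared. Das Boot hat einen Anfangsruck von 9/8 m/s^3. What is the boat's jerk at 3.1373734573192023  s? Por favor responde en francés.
En partant du snap s(t) = 9·exp(t/2)/16, nous prenons 1 intégrale. La primitive du snap est le jerk. En utilisant j(0) = 9/8, nous obtenons j(t) = 9·exp(t/2)/8. En utilisant j(t) = 9·exp(t/2)/8 et en substituant t = 3.1373734573192023, nous trouvons j = 5.40038239156564.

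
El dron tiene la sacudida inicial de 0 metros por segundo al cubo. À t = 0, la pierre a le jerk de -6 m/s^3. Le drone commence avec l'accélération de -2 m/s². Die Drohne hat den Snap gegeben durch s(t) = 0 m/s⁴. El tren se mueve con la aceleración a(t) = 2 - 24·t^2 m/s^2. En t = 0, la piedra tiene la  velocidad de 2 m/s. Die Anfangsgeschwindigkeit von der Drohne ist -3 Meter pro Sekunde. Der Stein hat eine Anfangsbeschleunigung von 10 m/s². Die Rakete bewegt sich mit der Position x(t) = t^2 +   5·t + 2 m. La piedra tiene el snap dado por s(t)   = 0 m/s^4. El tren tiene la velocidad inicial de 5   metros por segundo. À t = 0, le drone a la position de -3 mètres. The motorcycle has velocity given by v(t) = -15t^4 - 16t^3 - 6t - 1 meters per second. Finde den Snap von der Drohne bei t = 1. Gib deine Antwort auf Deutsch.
Aus der Gleichung für den Snap s(t) = 0, setzen wir t = 1 ein und erhalten s = 0.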